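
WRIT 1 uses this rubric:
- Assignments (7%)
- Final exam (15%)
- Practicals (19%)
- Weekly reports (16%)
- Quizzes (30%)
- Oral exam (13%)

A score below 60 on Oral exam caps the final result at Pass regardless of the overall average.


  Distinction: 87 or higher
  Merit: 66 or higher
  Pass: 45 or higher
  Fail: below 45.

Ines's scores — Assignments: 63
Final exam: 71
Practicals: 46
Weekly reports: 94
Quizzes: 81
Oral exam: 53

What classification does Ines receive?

Oral exam score 53 < 60: minimum not met.
Weighted total:
  Assignments 63 × 0.07 = 4.41
  Final exam 71 × 0.15 = 10.65
  Practicals 46 × 0.19 = 8.74
  Weekly reports 94 × 0.16 = 15.04
  Quizzes 81 × 0.3 = 24.3
  Oral exam 53 × 0.13 = 6.89
Sum = 70.03
70.03 would be Merit; cap at Pass applies → Pass.

Pass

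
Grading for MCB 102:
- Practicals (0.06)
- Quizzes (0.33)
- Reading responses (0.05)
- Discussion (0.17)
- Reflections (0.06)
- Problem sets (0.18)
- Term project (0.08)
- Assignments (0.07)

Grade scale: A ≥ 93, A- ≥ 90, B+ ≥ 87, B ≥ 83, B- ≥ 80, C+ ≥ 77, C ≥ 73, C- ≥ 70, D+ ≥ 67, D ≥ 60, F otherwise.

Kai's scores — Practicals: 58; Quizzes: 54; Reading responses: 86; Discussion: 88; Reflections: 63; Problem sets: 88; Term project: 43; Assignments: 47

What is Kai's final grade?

D

Weighted total:
  Practicals 58 × 0.06 = 3.48
  Quizzes 54 × 0.33 = 17.82
  Reading responses 86 × 0.05 = 4.3
  Discussion 88 × 0.17 = 14.96
  Reflections 63 × 0.06 = 3.78
  Problem sets 88 × 0.18 = 15.84
  Term project 43 × 0.08 = 3.44
  Assignments 47 × 0.07 = 3.29
Sum = 66.91
66.91 is ≥ 60 and < 67 → D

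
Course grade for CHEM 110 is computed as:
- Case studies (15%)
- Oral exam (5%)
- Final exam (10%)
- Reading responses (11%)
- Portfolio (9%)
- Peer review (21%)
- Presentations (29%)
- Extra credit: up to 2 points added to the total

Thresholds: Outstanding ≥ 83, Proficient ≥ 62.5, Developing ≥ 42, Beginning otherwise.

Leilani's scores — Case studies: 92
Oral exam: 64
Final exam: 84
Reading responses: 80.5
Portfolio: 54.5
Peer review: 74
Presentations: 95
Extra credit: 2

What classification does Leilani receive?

Weighted total:
  Case studies 92 × 0.15 = 13.8
  Oral exam 64 × 0.05 = 3.2
  Final exam 84 × 0.1 = 8.4
  Reading responses 80.5 × 0.11 = 8.855
  Portfolio 54.5 × 0.09 = 4.905
  Peer review 74 × 0.21 = 15.54
  Presentations 95 × 0.29 = 27.55
Sum = 82.25
Extra credit: 82.25 + 2 = 84.25
84.25 ≥ 83 → Outstanding

Outstanding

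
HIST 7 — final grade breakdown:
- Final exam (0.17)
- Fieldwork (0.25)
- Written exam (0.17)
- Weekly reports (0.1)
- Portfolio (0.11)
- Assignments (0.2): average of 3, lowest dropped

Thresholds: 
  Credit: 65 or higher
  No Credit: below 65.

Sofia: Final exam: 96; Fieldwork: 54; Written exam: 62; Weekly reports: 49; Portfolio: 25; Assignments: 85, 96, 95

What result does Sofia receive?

Credit

Assignments: drop 85 → average of remaining 2 = 191/2 = 95.5
Weighted total:
  Final exam 96 × 0.17 = 16.32
  Fieldwork 54 × 0.25 = 13.5
  Written exam 62 × 0.17 = 10.54
  Weekly reports 49 × 0.1 = 4.9
  Portfolio 25 × 0.11 = 2.75
  Assignments 95.5 × 0.2 = 19.1
Sum = 67.11
67.11 ≥ 65 → Credit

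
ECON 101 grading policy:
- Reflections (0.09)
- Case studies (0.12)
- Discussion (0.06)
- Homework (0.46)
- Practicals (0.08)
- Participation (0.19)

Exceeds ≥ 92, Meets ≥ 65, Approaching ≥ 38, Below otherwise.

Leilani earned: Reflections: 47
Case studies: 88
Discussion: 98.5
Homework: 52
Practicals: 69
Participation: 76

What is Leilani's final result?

Weighted total:
  Reflections 47 × 0.09 = 4.23
  Case studies 88 × 0.12 = 10.56
  Discussion 98.5 × 0.06 = 5.91
  Homework 52 × 0.46 = 23.92
  Practicals 69 × 0.08 = 5.52
  Participation 76 × 0.19 = 14.44
Sum = 64.58
64.58 is ≥ 38 and < 65 → Approaching

Approaching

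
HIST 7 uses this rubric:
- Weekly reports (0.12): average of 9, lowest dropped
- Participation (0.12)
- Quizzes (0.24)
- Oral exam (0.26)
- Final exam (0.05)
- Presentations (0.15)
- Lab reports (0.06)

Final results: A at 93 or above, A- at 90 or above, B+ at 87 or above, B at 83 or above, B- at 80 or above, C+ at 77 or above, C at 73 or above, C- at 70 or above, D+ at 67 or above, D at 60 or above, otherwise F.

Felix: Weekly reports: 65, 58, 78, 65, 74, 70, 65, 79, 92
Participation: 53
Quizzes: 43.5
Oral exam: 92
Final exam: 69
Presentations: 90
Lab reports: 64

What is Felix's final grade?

Weekly reports: drop 58 → average of remaining 8 = 588/8 = 73.5
Weighted total:
  Weekly reports 73.5 × 0.12 = 8.82
  Participation 53 × 0.12 = 6.36
  Quizzes 43.5 × 0.24 = 10.44
  Oral exam 92 × 0.26 = 23.92
  Final exam 69 × 0.05 = 3.45
  Presentations 90 × 0.15 = 13.5
  Lab reports 64 × 0.06 = 3.84
Sum = 70.33
70.33 is ≥ 70 and < 73 → C-

C-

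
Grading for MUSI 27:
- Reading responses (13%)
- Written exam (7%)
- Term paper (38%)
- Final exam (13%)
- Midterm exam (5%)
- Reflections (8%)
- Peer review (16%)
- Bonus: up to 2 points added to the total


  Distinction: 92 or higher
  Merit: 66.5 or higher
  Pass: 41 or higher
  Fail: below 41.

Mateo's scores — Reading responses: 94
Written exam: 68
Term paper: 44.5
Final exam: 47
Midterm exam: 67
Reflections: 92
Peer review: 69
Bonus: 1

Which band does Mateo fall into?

Pass

Weighted total:
  Reading responses 94 × 0.13 = 12.22
  Written exam 68 × 0.07 = 4.76
  Term paper 44.5 × 0.38 = 16.91
  Final exam 47 × 0.13 = 6.11
  Midterm exam 67 × 0.05 = 3.35
  Reflections 92 × 0.08 = 7.36
  Peer review 69 × 0.16 = 11.04
Sum = 61.75
Bonus: 61.75 + 1 = 62.75
62.75 is ≥ 41 and < 66.5 → Pass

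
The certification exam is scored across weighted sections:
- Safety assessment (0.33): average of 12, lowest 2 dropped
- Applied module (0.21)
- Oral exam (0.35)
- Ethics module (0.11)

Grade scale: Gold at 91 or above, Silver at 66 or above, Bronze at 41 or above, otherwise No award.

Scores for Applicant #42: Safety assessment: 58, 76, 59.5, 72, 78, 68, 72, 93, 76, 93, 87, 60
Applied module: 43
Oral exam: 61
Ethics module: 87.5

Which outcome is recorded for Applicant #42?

Bronze

Safety assessment: drop 58, 59.5 → average of remaining 10 = 775/10 = 77.5
Weighted total:
  Safety assessment 77.5 × 0.33 = 25.575
  Applied module 43 × 0.21 = 9.03
  Oral exam 61 × 0.35 = 21.35
  Ethics module 87.5 × 0.11 = 9.625
Sum = 65.58
65.58 is ≥ 41 and < 66 → Bronze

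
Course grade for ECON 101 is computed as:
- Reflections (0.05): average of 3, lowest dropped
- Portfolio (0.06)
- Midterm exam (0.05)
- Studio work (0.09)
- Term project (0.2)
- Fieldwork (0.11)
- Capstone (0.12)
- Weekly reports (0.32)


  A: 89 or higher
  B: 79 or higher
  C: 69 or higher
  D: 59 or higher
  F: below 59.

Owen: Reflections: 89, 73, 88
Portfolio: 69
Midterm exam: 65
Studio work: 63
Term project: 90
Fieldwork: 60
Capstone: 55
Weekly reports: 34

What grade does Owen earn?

Reflections: drop 73 → average of remaining 2 = 177/2 = 88.5
Weighted total:
  Reflections 88.5 × 0.05 = 4.425
  Portfolio 69 × 0.06 = 4.14
  Midterm exam 65 × 0.05 = 3.25
  Studio work 63 × 0.09 = 5.67
  Term project 90 × 0.2 = 18
  Fieldwork 60 × 0.11 = 6.6
  Capstone 55 × 0.12 = 6.6
  Weekly reports 34 × 0.32 = 10.88
Sum = 59.565
59.565 is ≥ 59 and < 69 → D

D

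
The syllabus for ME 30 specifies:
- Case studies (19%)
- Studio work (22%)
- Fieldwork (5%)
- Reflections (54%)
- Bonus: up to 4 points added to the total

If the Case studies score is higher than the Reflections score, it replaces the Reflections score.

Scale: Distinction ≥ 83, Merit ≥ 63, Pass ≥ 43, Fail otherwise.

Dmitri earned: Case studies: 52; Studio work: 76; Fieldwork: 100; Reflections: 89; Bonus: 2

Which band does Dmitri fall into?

Case studies (52) ≤ Reflections (89), so Reflections stays at 89.
Weighted total:
  Case studies 52 × 0.19 = 9.88
  Studio work 76 × 0.22 = 16.72
  Fieldwork 100 × 0.05 = 5
  Reflections 89 × 0.54 = 48.06
Sum = 79.66
Bonus: 79.66 + 2 = 81.66
81.66 is ≥ 63 and < 83 → Merit

Merit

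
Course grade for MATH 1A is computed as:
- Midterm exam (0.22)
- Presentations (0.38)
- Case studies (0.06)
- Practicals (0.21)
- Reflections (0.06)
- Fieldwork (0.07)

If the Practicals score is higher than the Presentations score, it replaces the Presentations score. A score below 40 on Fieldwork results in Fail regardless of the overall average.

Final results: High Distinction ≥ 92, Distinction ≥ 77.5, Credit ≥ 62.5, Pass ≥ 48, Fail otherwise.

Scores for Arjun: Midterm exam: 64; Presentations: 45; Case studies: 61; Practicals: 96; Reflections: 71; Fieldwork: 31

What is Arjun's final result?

Practicals (96) > Presentations (45), so Presentations counts as 96.
Fieldwork score 31 < 40: minimum not met.
Weighted total:
  Midterm exam 64 × 0.22 = 14.08
  Presentations 96 × 0.38 = 36.48
  Case studies 61 × 0.06 = 3.66
  Practicals 96 × 0.21 = 20.16
  Reflections 71 × 0.06 = 4.26
  Fieldwork 31 × 0.07 = 2.17
Sum = 80.81
Because the Fieldwork minimum was not met, the result is Fail.

Fail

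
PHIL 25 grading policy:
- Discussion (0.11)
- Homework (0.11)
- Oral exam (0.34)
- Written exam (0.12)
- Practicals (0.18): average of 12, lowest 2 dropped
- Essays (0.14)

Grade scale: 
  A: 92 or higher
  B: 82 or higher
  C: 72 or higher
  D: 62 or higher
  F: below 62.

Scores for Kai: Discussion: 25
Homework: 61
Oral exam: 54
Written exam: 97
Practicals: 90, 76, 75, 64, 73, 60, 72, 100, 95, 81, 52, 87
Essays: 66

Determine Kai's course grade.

D

Practicals: drop 52, 60 → average of remaining 10 = 813/10 = 81.3
Weighted total:
  Discussion 25 × 0.11 = 2.75
  Homework 61 × 0.11 = 6.71
  Oral exam 54 × 0.34 = 18.36
  Written exam 97 × 0.12 = 11.64
  Practicals 81.3 × 0.18 = 14.634
  Essays 66 × 0.14 = 9.24
Sum = 63.334
63.334 is ≥ 62 and < 72 → D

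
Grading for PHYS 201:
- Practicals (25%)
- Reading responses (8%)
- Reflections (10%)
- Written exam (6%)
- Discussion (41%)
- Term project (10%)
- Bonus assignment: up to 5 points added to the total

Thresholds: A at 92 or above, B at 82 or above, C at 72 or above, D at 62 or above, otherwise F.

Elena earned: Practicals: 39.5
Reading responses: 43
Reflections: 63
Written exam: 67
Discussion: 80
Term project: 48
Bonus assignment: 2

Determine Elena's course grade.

Weighted total:
  Practicals 39.5 × 0.25 = 9.875
  Reading responses 43 × 0.08 = 3.44
  Reflections 63 × 0.1 = 6.3
  Written exam 67 × 0.06 = 4.02
  Discussion 80 × 0.41 = 32.8
  Term project 48 × 0.1 = 4.8
Sum = 61.235
Bonus assignment: 61.235 + 2 = 63.235
63.235 is ≥ 62 and < 72 → D

D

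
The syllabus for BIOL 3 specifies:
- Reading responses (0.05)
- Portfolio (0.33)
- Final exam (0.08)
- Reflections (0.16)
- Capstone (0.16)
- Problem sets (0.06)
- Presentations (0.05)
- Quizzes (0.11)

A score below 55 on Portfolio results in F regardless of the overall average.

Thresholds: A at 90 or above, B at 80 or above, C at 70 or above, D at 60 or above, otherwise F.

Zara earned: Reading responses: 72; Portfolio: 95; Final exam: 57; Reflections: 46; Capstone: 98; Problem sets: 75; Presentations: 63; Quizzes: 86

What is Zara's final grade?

Portfolio score 95 ≥ 55: minimum met.
Weighted total:
  Reading responses 72 × 0.05 = 3.6
  Portfolio 95 × 0.33 = 31.35
  Final exam 57 × 0.08 = 4.56
  Reflections 46 × 0.16 = 7.36
  Capstone 98 × 0.16 = 15.68
  Problem sets 75 × 0.06 = 4.5
  Presentations 63 × 0.05 = 3.15
  Quizzes 86 × 0.11 = 9.46
Sum = 79.66
79.66 is ≥ 70 and < 80 → C

C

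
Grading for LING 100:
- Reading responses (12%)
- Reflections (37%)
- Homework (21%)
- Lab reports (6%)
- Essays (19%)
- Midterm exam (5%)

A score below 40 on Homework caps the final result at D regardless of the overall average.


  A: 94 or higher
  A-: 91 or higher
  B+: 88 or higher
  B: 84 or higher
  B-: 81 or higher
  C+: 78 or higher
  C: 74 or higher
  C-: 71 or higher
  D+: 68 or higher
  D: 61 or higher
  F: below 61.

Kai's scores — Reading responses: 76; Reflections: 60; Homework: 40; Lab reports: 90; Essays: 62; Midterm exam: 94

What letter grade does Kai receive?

Homework score 40 ≥ 40: minimum met.
Weighted total:
  Reading responses 76 × 0.12 = 9.12
  Reflections 60 × 0.37 = 22.2
  Homework 40 × 0.21 = 8.4
  Lab reports 90 × 0.06 = 5.4
  Essays 62 × 0.19 = 11.78
  Midterm exam 94 × 0.05 = 4.7
Sum = 61.6
61.6 is ≥ 61 and < 68 → D

D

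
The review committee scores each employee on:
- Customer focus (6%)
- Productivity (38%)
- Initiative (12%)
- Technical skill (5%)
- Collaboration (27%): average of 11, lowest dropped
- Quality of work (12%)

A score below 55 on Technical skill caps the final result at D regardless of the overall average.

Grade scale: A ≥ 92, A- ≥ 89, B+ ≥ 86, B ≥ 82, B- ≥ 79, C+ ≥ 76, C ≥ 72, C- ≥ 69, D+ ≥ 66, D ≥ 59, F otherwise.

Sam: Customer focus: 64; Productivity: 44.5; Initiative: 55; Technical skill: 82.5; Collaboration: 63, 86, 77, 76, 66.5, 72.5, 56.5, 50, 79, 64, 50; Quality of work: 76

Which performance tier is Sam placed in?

D

Collaboration: drop 50 → average of remaining 10 = 690.5/10 = 69.05
Technical skill score 82.5 ≥ 55: minimum met.
Weighted total:
  Customer focus 64 × 0.06 = 3.84
  Productivity 44.5 × 0.38 = 16.91
  Initiative 55 × 0.12 = 6.6
  Technical skill 82.5 × 0.05 = 4.125
  Collaboration 69.05 × 0.27 = 18.6435
  Quality of work 76 × 0.12 = 9.12
Sum = 59.2385
59.2385 is ≥ 59 and < 66 → D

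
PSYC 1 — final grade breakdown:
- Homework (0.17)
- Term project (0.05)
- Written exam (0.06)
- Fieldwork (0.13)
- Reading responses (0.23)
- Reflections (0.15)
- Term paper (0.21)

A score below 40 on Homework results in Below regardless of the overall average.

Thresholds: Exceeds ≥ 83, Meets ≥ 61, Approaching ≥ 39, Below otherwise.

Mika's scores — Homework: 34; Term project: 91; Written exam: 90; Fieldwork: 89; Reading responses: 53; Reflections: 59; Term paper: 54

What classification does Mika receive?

Homework score 34 < 40: minimum not met.
Weighted total:
  Homework 34 × 0.17 = 5.78
  Term project 91 × 0.05 = 4.55
  Written exam 90 × 0.06 = 5.4
  Fieldwork 89 × 0.13 = 11.57
  Reading responses 53 × 0.23 = 12.19
  Reflections 59 × 0.15 = 8.85
  Term paper 54 × 0.21 = 11.34
Sum = 59.68
Because the Homework minimum was not met, the result is Below.

Below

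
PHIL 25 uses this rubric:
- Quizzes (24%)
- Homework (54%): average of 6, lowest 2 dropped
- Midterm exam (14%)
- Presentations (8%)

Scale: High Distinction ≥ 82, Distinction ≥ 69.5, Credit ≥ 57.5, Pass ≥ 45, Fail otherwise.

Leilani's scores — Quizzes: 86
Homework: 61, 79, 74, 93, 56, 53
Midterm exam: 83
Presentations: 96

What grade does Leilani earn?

Distinction

Homework: drop 53, 56 → average of remaining 4 = 307/4 = 76.75
Weighted total:
  Quizzes 86 × 0.24 = 20.64
  Homework 76.75 × 0.54 = 41.445
  Midterm exam 83 × 0.14 = 11.62
  Presentations 96 × 0.08 = 7.68
Sum = 81.385
81.385 is ≥ 69.5 and < 82 → Distinction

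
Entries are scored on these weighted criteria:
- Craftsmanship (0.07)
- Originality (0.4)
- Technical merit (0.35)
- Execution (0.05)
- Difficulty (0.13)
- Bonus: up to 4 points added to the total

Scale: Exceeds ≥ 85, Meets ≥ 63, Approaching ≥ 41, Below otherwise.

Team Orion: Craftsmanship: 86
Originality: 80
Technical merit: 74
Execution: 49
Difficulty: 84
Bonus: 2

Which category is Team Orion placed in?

Weighted total:
  Craftsmanship 86 × 0.07 = 6.02
  Originality 80 × 0.4 = 32
  Technical merit 74 × 0.35 = 25.9
  Execution 49 × 0.05 = 2.45
  Difficulty 84 × 0.13 = 10.92
Sum = 77.29
Bonus: 77.29 + 2 = 79.29
79.29 is ≥ 63 and < 85 → Meets

Meets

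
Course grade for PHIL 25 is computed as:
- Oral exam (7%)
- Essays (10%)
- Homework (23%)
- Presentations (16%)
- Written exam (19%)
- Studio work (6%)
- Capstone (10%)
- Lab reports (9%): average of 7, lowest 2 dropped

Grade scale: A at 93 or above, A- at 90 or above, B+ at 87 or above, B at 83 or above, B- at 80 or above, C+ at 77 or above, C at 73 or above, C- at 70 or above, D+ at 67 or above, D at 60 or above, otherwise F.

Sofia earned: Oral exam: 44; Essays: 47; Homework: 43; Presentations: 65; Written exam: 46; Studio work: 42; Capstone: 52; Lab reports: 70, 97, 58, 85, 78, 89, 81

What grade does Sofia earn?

Lab reports: drop 58, 70 → average of remaining 5 = 430/5 = 86
Weighted total:
  Oral exam 44 × 0.07 = 3.08
  Essays 47 × 0.1 = 4.7
  Homework 43 × 0.23 = 9.89
  Presentations 65 × 0.16 = 10.4
  Written exam 46 × 0.19 = 8.74
  Studio work 42 × 0.06 = 2.52
  Capstone 52 × 0.1 = 5.2
  Lab reports 86 × 0.09 = 7.74
Sum = 52.27
52.27 < 60 → F

F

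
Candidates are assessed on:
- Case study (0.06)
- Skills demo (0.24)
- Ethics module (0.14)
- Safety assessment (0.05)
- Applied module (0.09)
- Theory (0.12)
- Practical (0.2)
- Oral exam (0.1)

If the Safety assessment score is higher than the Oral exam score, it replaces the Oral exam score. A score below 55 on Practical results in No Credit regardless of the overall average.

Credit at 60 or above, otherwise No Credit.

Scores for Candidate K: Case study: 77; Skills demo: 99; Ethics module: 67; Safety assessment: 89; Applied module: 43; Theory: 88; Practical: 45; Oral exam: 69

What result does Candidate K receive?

No Credit

Safety assessment (89) > Oral exam (69), so Oral exam counts as 89.
Practical score 45 < 55: minimum not met.
Weighted total:
  Case study 77 × 0.06 = 4.62
  Skills demo 99 × 0.24 = 23.76
  Ethics module 67 × 0.14 = 9.38
  Safety assessment 89 × 0.05 = 4.45
  Applied module 43 × 0.09 = 3.87
  Theory 88 × 0.12 = 10.56
  Practical 45 × 0.2 = 9
  Oral exam 89 × 0.1 = 8.9
Sum = 74.54
Because the Practical minimum was not met, the result is No Credit.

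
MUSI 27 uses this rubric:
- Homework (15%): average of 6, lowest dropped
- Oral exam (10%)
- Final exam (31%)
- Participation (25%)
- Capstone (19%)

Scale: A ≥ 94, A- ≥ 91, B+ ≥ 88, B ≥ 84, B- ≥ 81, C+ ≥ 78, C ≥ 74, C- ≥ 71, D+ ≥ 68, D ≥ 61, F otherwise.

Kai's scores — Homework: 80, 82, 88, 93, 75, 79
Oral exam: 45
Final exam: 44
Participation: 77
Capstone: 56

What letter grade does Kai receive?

Homework: drop 75 → average of remaining 5 = 422/5 = 84.4
Weighted total:
  Homework 84.4 × 0.15 = 12.66
  Oral exam 45 × 0.1 = 4.5
  Final exam 44 × 0.31 = 13.64
  Participation 77 × 0.25 = 19.25
  Capstone 56 × 0.19 = 10.64
Sum = 60.69
60.69 < 61 → F

F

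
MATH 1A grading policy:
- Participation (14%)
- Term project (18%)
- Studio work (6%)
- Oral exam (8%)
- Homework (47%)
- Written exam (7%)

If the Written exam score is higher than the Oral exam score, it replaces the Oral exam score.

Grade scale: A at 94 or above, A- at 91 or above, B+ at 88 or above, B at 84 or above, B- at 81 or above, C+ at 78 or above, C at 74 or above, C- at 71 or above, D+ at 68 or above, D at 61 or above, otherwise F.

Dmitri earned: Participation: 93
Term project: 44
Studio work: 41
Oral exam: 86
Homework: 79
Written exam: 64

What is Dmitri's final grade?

C-

Written exam (64) ≤ Oral exam (86), so Oral exam stays at 86.
Weighted total:
  Participation 93 × 0.14 = 13.02
  Term project 44 × 0.18 = 7.92
  Studio work 41 × 0.06 = 2.46
  Oral exam 86 × 0.08 = 6.88
  Homework 79 × 0.47 = 37.13
  Written exam 64 × 0.07 = 4.48
Sum = 71.89
71.89 is ≥ 71 and < 74 → C-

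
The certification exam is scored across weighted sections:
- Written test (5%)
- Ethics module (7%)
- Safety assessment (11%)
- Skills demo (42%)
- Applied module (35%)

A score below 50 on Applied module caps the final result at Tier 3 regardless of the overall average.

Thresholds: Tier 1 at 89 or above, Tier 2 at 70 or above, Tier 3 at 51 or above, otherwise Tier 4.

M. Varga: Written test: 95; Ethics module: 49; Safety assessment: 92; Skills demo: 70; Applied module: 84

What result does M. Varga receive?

Applied module score 84 ≥ 50: minimum met.
Weighted total:
  Written test 95 × 0.05 = 4.75
  Ethics module 49 × 0.07 = 3.43
  Safety assessment 92 × 0.11 = 10.12
  Skills demo 70 × 0.42 = 29.4
  Applied module 84 × 0.35 = 29.4
Sum = 77.1
77.1 is ≥ 70 and < 89 → Tier 2

Tier 2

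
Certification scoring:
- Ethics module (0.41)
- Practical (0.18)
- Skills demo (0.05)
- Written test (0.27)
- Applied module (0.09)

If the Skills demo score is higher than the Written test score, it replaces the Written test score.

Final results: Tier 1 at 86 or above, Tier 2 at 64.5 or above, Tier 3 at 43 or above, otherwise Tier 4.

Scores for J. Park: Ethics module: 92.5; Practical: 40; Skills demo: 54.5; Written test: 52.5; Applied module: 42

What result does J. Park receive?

Tier 2

Skills demo (54.5) > Written test (52.5), so Written test counts as 54.5.
Weighted total:
  Ethics module 92.5 × 0.41 = 37.925
  Practical 40 × 0.18 = 7.2
  Skills demo 54.5 × 0.05 = 2.725
  Written test 54.5 × 0.27 = 14.715
  Applied module 42 × 0.09 = 3.78
Sum = 66.345
66.345 is ≥ 64.5 and < 86 → Tier 2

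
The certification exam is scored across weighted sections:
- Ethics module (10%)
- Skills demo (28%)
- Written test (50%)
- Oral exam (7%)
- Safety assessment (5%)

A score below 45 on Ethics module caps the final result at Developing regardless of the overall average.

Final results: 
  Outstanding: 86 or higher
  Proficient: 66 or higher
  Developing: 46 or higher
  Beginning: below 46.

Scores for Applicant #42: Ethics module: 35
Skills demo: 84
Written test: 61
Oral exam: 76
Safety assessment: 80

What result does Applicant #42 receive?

Ethics module score 35 < 45: minimum not met.
Weighted total:
  Ethics module 35 × 0.1 = 3.5
  Skills demo 84 × 0.28 = 23.52
  Written test 61 × 0.5 = 30.5
  Oral exam 76 × 0.07 = 5.32
  Safety assessment 80 × 0.05 = 4
Sum = 66.84
66.84 would be Proficient; cap at Developing applies → Developing.

Developing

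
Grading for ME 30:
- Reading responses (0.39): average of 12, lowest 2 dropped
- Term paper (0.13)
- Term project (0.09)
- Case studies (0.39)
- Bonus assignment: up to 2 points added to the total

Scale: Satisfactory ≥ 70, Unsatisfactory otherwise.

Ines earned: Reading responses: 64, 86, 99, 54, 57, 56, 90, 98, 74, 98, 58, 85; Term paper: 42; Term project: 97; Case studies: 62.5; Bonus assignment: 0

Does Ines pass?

Satisfactory

Reading responses: drop 54, 56 → average of remaining 10 = 809/10 = 80.9
Weighted total:
  Reading responses 80.9 × 0.39 = 31.551
  Term paper 42 × 0.13 = 5.46
  Term project 97 × 0.09 = 8.73
  Case studies 62.5 × 0.39 = 24.375
Sum = 70.116
Bonus assignment: 70.116 + 0 = 70.116
70.116 ≥ 70 → Satisfactory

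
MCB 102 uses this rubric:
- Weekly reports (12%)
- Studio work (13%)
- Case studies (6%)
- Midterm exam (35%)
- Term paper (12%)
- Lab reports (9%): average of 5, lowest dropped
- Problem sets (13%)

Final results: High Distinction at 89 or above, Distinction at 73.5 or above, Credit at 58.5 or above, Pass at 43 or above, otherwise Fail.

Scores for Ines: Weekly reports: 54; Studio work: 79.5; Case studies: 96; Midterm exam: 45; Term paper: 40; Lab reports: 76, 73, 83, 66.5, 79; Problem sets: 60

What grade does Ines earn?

Pass

Lab reports: drop 66.5 → average of remaining 4 = 311/4 = 77.75
Weighted total:
  Weekly reports 54 × 0.12 = 6.48
  Studio work 79.5 × 0.13 = 10.335
  Case studies 96 × 0.06 = 5.76
  Midterm exam 45 × 0.35 = 15.75
  Term paper 40 × 0.12 = 4.8
  Lab reports 77.75 × 0.09 = 6.9975
  Problem sets 60 × 0.13 = 7.8
Sum = 57.9225
57.9225 is ≥ 43 and < 58.5 → Pass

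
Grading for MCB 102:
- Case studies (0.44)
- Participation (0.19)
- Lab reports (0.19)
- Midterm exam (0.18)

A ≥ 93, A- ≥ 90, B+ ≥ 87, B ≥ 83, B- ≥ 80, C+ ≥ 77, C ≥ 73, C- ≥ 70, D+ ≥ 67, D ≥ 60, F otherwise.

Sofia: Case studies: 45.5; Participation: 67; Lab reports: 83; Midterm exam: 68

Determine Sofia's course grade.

D

Weighted total:
  Case studies 45.5 × 0.44 = 20.02
  Participation 67 × 0.19 = 12.73
  Lab reports 83 × 0.19 = 15.77
  Midterm exam 68 × 0.18 = 12.24
Sum = 60.76
60.76 is ≥ 60 and < 67 → D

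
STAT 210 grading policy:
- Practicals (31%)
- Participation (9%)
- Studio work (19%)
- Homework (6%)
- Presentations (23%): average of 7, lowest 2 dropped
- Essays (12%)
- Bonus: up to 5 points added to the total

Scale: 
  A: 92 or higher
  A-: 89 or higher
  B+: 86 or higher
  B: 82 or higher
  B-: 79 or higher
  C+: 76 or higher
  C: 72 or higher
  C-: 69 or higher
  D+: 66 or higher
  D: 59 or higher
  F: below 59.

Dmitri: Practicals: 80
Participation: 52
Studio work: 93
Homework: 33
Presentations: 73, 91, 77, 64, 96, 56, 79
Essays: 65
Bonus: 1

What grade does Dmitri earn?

C+

Presentations: drop 56, 64 → average of remaining 5 = 416/5 = 83.2
Weighted total:
  Practicals 80 × 0.31 = 24.8
  Participation 52 × 0.09 = 4.68
  Studio work 93 × 0.19 = 17.67
  Homework 33 × 0.06 = 1.98
  Presentations 83.2 × 0.23 = 19.136
  Essays 65 × 0.12 = 7.8
Sum = 76.066
Bonus: 76.066 + 1 = 77.066
77.066 is ≥ 76 and < 79 → C+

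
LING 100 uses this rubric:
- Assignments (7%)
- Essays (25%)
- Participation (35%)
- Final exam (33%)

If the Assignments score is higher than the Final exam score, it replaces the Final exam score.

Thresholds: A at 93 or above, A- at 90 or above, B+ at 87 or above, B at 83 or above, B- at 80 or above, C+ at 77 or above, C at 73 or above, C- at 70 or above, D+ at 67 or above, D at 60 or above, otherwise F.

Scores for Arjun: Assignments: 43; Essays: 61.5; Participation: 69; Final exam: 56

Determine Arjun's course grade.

D

Assignments (43) ≤ Final exam (56), so Final exam stays at 56.
Weighted total:
  Assignments 43 × 0.07 = 3.01
  Essays 61.5 × 0.25 = 15.375
  Participation 69 × 0.35 = 24.15
  Final exam 56 × 0.33 = 18.48
Sum = 61.015
61.015 is ≥ 60 and < 67 → D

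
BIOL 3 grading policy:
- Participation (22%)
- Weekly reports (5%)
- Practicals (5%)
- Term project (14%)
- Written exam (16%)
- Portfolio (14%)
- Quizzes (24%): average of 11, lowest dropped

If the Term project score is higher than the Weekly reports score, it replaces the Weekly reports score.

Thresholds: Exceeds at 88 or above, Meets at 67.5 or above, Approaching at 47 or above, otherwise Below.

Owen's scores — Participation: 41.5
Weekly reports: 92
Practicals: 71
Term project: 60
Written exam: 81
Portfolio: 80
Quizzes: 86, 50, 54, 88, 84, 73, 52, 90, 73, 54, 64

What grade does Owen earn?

Quizzes: drop 50 → average of remaining 10 = 718/10 = 71.8
Term project (60) ≤ Weekly reports (92), so Weekly reports stays at 92.
Weighted total:
  Participation 41.5 × 0.22 = 9.13
  Weekly reports 92 × 0.05 = 4.6
  Practicals 71 × 0.05 = 3.55
  Term project 60 × 0.14 = 8.4
  Written exam 81 × 0.16 = 12.96
  Portfolio 80 × 0.14 = 11.2
  Quizzes 71.8 × 0.24 = 17.232
Sum = 67.072
67.072 is ≥ 47 and < 67.5 → Approaching

Approaching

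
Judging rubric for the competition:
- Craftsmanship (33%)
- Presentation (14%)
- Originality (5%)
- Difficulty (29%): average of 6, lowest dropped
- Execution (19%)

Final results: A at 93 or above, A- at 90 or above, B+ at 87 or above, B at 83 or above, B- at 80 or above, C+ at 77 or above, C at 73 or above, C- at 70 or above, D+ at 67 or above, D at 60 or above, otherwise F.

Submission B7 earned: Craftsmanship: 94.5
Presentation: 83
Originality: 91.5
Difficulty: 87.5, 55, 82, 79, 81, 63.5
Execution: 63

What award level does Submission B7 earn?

Difficulty: drop 55 → average of remaining 5 = 393/5 = 78.6
Weighted total:
  Craftsmanship 94.5 × 0.33 = 31.185
  Presentation 83 × 0.14 = 11.62
  Originality 91.5 × 0.05 = 4.575
  Difficulty 78.6 × 0.29 = 22.794
  Execution 63 × 0.19 = 11.97
Sum = 82.144
82.144 is ≥ 80 and < 83 → B-

B-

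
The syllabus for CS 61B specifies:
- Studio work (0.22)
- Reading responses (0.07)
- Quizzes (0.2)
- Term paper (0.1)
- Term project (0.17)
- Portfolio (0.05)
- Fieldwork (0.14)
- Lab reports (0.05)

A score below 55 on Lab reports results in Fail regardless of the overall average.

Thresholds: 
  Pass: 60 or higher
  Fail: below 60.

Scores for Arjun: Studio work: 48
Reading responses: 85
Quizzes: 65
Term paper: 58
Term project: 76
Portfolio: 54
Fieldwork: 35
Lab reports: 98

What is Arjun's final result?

Pass

Lab reports score 98 ≥ 55: minimum met.
Weighted total:
  Studio work 48 × 0.22 = 10.56
  Reading responses 85 × 0.07 = 5.95
  Quizzes 65 × 0.2 = 13
  Term paper 58 × 0.1 = 5.8
  Term project 76 × 0.17 = 12.92
  Portfolio 54 × 0.05 = 2.7
  Fieldwork 35 × 0.14 = 4.9
  Lab reports 98 × 0.05 = 4.9
Sum = 60.73
60.73 ≥ 60 → Pass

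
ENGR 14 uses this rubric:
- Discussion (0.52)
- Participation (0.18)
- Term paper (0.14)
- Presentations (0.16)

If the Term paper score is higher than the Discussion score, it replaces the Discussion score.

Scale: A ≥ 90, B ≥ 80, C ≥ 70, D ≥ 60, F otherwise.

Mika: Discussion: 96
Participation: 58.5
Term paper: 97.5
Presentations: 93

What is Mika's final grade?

Term paper (97.5) > Discussion (96), so Discussion counts as 97.5.
Weighted total:
  Discussion 97.5 × 0.52 = 50.7
  Participation 58.5 × 0.18 = 10.53
  Term paper 97.5 × 0.14 = 13.65
  Presentations 93 × 0.16 = 14.88
Sum = 89.76
89.76 is ≥ 80 and < 90 → B

B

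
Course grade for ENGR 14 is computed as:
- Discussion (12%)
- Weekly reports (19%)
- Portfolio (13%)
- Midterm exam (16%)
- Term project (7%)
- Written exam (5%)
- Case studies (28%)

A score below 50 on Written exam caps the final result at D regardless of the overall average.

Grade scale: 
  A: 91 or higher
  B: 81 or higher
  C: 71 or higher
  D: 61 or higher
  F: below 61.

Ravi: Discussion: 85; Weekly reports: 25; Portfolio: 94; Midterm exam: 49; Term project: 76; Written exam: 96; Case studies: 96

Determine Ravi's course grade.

Written exam score 96 ≥ 50: minimum met.
Weighted total:
  Discussion 85 × 0.12 = 10.2
  Weekly reports 25 × 0.19 = 4.75
  Portfolio 94 × 0.13 = 12.22
  Midterm exam 49 × 0.16 = 7.84
  Term project 76 × 0.07 = 5.32
  Written exam 96 × 0.05 = 4.8
  Case studies 96 × 0.28 = 26.88
Sum = 72.01
72.01 is ≥ 71 and < 81 → C

C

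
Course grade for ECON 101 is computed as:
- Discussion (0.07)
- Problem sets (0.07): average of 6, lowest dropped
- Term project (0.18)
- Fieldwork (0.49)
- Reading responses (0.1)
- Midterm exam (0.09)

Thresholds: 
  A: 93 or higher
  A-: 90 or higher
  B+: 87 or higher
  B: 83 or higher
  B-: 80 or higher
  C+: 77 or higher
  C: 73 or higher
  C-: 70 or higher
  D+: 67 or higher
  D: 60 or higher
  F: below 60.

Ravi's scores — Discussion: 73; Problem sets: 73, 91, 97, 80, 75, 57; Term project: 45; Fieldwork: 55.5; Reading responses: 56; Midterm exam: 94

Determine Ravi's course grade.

D

Problem sets: drop 57 → average of remaining 5 = 416/5 = 83.2
Weighted total:
  Discussion 73 × 0.07 = 5.11
  Problem sets 83.2 × 0.07 = 5.824
  Term project 45 × 0.18 = 8.1
  Fieldwork 55.5 × 0.49 = 27.195
  Reading responses 56 × 0.1 = 5.6
  Midterm exam 94 × 0.09 = 8.46
Sum = 60.289
60.289 is ≥ 60 and < 67 → D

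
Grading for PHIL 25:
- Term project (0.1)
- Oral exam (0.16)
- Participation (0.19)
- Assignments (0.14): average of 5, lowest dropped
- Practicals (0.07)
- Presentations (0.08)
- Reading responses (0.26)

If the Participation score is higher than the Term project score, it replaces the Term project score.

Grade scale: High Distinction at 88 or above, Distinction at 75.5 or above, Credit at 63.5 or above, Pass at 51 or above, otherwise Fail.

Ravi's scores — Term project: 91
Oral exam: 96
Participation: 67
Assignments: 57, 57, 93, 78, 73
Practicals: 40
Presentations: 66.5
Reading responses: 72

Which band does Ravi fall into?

Credit

Assignments: drop 57 → average of remaining 4 = 301/4 = 75.25
Participation (67) ≤ Term project (91), so Term project stays at 91.
Weighted total:
  Term project 91 × 0.1 = 9.1
  Oral exam 96 × 0.16 = 15.36
  Participation 67 × 0.19 = 12.73
  Assignments 75.25 × 0.14 = 10.535
  Practicals 40 × 0.07 = 2.8
  Presentations 66.5 × 0.08 = 5.32
  Reading responses 72 × 0.26 = 18.72
Sum = 74.565
74.565 is ≥ 63.5 and < 75.5 → Credit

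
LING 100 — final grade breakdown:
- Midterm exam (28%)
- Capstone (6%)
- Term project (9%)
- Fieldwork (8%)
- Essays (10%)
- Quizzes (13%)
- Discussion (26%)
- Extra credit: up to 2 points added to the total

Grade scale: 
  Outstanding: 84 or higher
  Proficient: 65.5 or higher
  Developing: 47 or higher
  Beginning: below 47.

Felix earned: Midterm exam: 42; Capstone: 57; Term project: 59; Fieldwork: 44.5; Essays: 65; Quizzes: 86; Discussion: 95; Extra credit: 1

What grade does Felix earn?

Weighted total:
  Midterm exam 42 × 0.28 = 11.76
  Capstone 57 × 0.06 = 3.42
  Term project 59 × 0.09 = 5.31
  Fieldwork 44.5 × 0.08 = 3.56
  Essays 65 × 0.1 = 6.5
  Quizzes 86 × 0.13 = 11.18
  Discussion 95 × 0.26 = 24.7
Sum = 66.43
Extra credit: 66.43 + 1 = 67.43
67.43 is ≥ 65.5 and < 84 → Proficient

Proficient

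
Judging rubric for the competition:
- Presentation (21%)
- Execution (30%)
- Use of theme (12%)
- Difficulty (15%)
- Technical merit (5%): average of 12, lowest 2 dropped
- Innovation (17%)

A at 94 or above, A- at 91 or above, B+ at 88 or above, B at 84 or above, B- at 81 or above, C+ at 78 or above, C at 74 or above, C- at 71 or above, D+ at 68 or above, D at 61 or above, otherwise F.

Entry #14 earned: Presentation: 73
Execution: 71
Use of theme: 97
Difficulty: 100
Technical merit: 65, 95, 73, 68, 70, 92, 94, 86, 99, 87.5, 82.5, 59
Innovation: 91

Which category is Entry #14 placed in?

B-

Technical merit: drop 59, 65 → average of remaining 10 = 847/10 = 84.7
Weighted total:
  Presentation 73 × 0.21 = 15.33
  Execution 71 × 0.3 = 21.3
  Use of theme 97 × 0.12 = 11.64
  Difficulty 100 × 0.15 = 15
  Technical merit 84.7 × 0.05 = 4.235
  Innovation 91 × 0.17 = 15.47
Sum = 82.975
82.975 is ≥ 81 and < 84 → B-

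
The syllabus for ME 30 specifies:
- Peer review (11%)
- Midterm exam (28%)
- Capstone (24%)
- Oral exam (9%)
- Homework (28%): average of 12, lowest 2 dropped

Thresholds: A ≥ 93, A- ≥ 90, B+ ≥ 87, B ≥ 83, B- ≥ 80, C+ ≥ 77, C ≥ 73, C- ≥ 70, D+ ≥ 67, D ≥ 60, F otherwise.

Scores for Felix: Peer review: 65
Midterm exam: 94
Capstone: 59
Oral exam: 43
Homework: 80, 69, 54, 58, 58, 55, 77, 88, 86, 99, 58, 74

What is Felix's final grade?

Homework: drop 54, 55 → average of remaining 10 = 747/10 = 74.7
Weighted total:
  Peer review 65 × 0.11 = 7.15
  Midterm exam 94 × 0.28 = 26.32
  Capstone 59 × 0.24 = 14.16
  Oral exam 43 × 0.09 = 3.87
  Homework 74.7 × 0.28 = 20.916
Sum = 72.416
72.416 is ≥ 70 and < 73 → C-

C-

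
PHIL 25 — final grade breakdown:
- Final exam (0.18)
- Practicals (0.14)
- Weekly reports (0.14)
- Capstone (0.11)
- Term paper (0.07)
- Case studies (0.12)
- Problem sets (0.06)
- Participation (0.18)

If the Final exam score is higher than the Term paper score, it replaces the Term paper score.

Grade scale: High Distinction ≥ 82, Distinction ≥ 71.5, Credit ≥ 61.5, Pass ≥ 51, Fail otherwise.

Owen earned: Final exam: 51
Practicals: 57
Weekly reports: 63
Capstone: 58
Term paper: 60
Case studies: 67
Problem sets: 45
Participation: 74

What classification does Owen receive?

Pass

Final exam (51) ≤ Term paper (60), so Term paper stays at 60.
Weighted total:
  Final exam 51 × 0.18 = 9.18
  Practicals 57 × 0.14 = 7.98
  Weekly reports 63 × 0.14 = 8.82
  Capstone 58 × 0.11 = 6.38
  Term paper 60 × 0.07 = 4.2
  Case studies 67 × 0.12 = 8.04
  Problem sets 45 × 0.06 = 2.7
  Participation 74 × 0.18 = 13.32
Sum = 60.62
60.62 is ≥ 51 and < 61.5 → Pass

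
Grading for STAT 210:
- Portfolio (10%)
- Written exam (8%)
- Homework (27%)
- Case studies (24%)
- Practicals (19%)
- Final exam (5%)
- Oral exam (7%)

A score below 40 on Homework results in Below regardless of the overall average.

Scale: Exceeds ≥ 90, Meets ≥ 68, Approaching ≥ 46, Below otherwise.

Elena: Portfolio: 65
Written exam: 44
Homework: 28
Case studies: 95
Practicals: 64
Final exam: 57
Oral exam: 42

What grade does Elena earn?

Homework score 28 < 40: minimum not met.
Weighted total:
  Portfolio 65 × 0.1 = 6.5
  Written exam 44 × 0.08 = 3.52
  Homework 28 × 0.27 = 7.56
  Case studies 95 × 0.24 = 22.8
  Practicals 64 × 0.19 = 12.16
  Final exam 57 × 0.05 = 2.85
  Oral exam 42 × 0.07 = 2.94
Sum = 58.33
Because the Homework minimum was not met, the result is Below.

Below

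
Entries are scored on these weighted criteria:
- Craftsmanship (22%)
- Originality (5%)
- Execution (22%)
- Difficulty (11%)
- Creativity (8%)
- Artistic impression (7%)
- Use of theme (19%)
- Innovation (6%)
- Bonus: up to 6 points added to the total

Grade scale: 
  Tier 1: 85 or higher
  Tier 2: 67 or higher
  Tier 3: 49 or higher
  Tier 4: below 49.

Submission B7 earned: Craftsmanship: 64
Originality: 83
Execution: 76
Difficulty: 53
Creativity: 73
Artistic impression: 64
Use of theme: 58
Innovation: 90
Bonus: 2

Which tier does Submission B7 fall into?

Weighted total:
  Craftsmanship 64 × 0.22 = 14.08
  Originality 83 × 0.05 = 4.15
  Execution 76 × 0.22 = 16.72
  Difficulty 53 × 0.11 = 5.83
  Creativity 73 × 0.08 = 5.84
  Artistic impression 64 × 0.07 = 4.48
  Use of theme 58 × 0.19 = 11.02
  Innovation 90 × 0.06 = 5.4
Sum = 67.52
Bonus: 67.52 + 2 = 69.52
69.52 is ≥ 67 and < 85 → Tier 2

Tier 2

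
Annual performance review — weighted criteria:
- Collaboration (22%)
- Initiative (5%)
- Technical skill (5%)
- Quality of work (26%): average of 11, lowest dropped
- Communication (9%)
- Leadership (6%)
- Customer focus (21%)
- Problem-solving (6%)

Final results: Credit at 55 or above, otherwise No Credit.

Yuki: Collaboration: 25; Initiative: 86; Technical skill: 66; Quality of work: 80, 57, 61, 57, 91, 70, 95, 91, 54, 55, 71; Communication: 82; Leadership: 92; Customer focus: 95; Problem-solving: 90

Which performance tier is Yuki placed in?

Quality of work: drop 54 → average of remaining 10 = 728/10 = 72.8
Weighted total:
  Collaboration 25 × 0.22 = 5.5
  Initiative 86 × 0.05 = 4.3
  Technical skill 66 × 0.05 = 3.3
  Quality of work 72.8 × 0.26 = 18.928
  Communication 82 × 0.09 = 7.38
  Leadership 92 × 0.06 = 5.52
  Customer focus 95 × 0.21 = 19.95
  Problem-solving 90 × 0.06 = 5.4
Sum = 70.278
70.278 ≥ 55 → Credit

Credit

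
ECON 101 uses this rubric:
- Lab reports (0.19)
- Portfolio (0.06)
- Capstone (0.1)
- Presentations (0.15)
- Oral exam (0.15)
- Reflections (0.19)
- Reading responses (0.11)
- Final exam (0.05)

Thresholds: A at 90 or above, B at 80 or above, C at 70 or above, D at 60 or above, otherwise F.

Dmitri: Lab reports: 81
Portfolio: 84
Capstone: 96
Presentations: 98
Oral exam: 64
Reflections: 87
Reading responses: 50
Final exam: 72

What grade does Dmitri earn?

Weighted total:
  Lab reports 81 × 0.19 = 15.39
  Portfolio 84 × 0.06 = 5.04
  Capstone 96 × 0.1 = 9.6
  Presentations 98 × 0.15 = 14.7
  Oral exam 64 × 0.15 = 9.6
  Reflections 87 × 0.19 = 16.53
  Reading responses 50 × 0.11 = 5.5
  Final exam 72 × 0.05 = 3.6
Sum = 79.96
79.96 is ≥ 70 and < 80 → C

C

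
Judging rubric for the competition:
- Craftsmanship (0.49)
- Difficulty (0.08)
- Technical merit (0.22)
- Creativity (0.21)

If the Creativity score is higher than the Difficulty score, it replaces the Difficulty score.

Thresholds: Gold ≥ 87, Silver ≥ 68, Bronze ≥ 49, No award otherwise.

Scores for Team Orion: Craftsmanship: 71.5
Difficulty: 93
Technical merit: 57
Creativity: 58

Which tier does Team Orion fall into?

Bronze

Creativity (58) ≤ Difficulty (93), so Difficulty stays at 93.
Weighted total:
  Craftsmanship 71.5 × 0.49 = 35.035
  Difficulty 93 × 0.08 = 7.44
  Technical merit 57 × 0.22 = 12.54
  Creativity 58 × 0.21 = 12.18
Sum = 67.195
67.195 is ≥ 49 and < 68 → Bronze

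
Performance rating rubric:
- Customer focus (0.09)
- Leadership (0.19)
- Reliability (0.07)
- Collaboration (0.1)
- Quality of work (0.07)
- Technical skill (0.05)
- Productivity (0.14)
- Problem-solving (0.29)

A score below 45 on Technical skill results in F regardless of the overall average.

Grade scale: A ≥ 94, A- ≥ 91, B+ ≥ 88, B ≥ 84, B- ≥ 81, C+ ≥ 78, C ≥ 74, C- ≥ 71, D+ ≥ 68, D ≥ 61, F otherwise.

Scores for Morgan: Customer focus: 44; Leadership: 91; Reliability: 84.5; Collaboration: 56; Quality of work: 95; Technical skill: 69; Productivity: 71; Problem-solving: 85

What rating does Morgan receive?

Technical skill score 69 ≥ 45: minimum met.
Weighted total:
  Customer focus 44 × 0.09 = 3.96
  Leadership 91 × 0.19 = 17.29
  Reliability 84.5 × 0.07 = 5.915
  Collaboration 56 × 0.1 = 5.6
  Quality of work 95 × 0.07 = 6.65
  Technical skill 69 × 0.05 = 3.45
  Productivity 71 × 0.14 = 9.94
  Problem-solving 85 × 0.29 = 24.65
Sum = 77.455
77.455 is ≥ 74 and < 78 → C

C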